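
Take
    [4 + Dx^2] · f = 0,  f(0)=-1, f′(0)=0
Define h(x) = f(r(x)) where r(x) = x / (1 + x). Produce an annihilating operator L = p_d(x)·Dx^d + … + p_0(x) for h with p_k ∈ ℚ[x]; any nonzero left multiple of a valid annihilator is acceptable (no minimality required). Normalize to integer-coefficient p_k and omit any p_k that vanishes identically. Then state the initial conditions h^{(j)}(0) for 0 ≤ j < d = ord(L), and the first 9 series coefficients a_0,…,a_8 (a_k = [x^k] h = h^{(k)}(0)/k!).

L = 4 + (2 + 6·x + 6·x^2 + 2·x^3)·Dx + (1 + 4·x + 6·x^2 + 4·x^3 + x^4)·Dx^2  (order 2).
h: a_k = -1, 0, 2, -4, 16/3, -16/3, 154/45, 4/5, -2354/315, …
ICs: h(0) = -1, h′(0) = 0.

f: a_k = -1, 0, 2, 0, -2/3, 0, 4/45, 0, -2/315, …
h₀=f(r): pull back L_f along r ⇒ L₀.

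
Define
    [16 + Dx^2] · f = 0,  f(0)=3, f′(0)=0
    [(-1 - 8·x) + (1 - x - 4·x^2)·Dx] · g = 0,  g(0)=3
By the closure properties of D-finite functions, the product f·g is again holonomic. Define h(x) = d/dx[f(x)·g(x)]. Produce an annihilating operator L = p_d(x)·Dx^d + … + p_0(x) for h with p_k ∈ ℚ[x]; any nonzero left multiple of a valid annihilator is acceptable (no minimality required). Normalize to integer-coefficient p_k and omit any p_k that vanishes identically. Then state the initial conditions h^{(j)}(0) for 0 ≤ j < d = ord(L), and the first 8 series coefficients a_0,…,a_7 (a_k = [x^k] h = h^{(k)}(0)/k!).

L = (-12 - 64·x - 224·x^2 + 256·x^3 + 512·x^4) + (-1 - 4·x + 48·x^2 + 128·x^3)·Dx + (1 - 3·x - 10·x^2 + 16·x^3 + 32·x^4)·Dx^2  (order 2).
h: a_k = 9, -54, 27, -12, 165, -906/5, 3563/5, -1224/35, …
ICs: h(0) = 9, h′(0) = -54.

f: a_k = 3, 0, -24, 0, 32, 0, -256/15, 0, …
g: a_k = 3, 3, 15, 27, 87, 195, 543, 1323, …
L₀ := L_f ⊗_s L_g (sym. prod.), ord ≤ 2.
Differentiate: ansatz ord ≤ ord L₀ ⇒ L.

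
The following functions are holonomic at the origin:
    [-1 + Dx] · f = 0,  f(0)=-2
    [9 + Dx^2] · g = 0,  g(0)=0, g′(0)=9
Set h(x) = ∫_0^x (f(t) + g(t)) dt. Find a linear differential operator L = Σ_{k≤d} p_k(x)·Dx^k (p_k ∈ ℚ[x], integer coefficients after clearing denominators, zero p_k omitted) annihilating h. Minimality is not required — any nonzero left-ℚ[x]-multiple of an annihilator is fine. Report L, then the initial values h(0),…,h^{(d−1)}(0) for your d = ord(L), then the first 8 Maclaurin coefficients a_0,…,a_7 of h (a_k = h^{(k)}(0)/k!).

L = -9·Dx + 9·Dx^2 - Dx^3 + Dx^4  (order 4).
h: a_k = 0, -2, 7/2, -1/3, -83/24, -1/60, 727/720, -1/2520, …
ICs: h(0) = 0, h′(0) = -2, h′′(0) = 7, h′′′(0) = -2.

f: a_k = -2, -2, -1, -1/3, -1/12, -1/60, -1/360, -1/2520, …
g: a_k = 0, 9, 0, -27/2, 0, 243/40, 0, -729/560, …
L₀ := lclm(L_f,L_g); ord L₀ ≤ 1+2.
h=∫h₀ ⇒ L = L₀·Dx.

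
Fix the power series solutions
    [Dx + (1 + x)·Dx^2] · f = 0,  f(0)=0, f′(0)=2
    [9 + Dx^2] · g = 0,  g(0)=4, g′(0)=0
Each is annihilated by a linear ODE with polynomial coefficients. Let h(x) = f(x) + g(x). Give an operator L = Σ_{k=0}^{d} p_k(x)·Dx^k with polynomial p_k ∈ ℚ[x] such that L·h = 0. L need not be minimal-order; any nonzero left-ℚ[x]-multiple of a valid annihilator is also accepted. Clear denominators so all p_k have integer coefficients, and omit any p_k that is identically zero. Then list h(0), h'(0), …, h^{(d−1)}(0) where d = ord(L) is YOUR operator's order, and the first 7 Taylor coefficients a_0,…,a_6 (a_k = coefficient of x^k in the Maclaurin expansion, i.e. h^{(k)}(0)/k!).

L = (135 + 162·x + 81·x^2)·Dx + (99 + 261·x + 243·x^2 + 81·x^3)·Dx^2 + (15 + 18·x + 9·x^2)·Dx^3 + (11 + 29·x + 27·x^2 + 9·x^3)·Dx^4  (order 4).
h: a_k = 4, 2, -19, 2/3, 13, 2/5, -263/60, …
ICs: h(0) = 4, h′(0) = 2, h′′(0) = -38, h′′′(0) = 4.

f: a_k = 0, 2, -1, 2/3, -1/2, 2/5, -1/3, …
g: a_k = 4, 0, -18, 0, 27/2, 0, -81/20, …
f+g: L₀ = lclm(L_f,L_g), ord ≤ 2+2.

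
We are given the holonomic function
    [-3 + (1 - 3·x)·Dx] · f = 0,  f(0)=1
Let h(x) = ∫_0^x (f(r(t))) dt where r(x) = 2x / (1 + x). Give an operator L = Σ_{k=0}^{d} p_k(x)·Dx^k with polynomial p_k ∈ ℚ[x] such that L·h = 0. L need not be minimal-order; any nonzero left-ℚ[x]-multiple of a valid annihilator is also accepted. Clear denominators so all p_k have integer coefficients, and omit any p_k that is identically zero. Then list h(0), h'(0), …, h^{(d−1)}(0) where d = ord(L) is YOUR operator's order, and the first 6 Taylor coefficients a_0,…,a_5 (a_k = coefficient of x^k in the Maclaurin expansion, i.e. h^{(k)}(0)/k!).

L = 6·Dx + (-1 + 4·x + 5·x^2)·Dx^2  (order 2).
h: a_k = 0, 1, 3, 10, 75/2, 150, …
ICs: h(0) = 0, h′(0) = 1.

f: a_k = 1, 3, 9, 27, 81, 243, …
f∘r: x↦r, Dx↦Dx/r' in L_f ⇒ L₀.
∫: right-multiply L₀ by Dx.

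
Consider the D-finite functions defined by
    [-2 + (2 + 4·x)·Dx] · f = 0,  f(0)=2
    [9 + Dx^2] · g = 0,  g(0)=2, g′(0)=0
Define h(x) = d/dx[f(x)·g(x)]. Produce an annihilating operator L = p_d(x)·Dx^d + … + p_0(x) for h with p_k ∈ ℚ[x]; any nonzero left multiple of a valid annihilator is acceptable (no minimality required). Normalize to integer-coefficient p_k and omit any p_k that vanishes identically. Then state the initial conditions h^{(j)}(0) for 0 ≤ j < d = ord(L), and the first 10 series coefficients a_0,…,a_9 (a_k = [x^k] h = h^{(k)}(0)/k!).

f: a_k = 2, 2, -1, 1, -5/4, 7/4, -21/8, 33/8, -429/64, 715/64, …
g: a_k = 2, 0, -9, 0, 27/4, 0, -81/40, 0, 729/2240, 0, …
Sym-product of L_f,L_g gives L₀ (≤ ord 2).
h₀' ⇒ L via d/dx closure of L₀.
L = (14 + 84·x + 192·x^2 + 216·x^3 + 108·x^4) + (-1 - 8·x - 18·x^2 - 12·x^3)·Dx + (1 + 7·x + 19·x^2 + 24·x^3 + 12·x^4)·Dx^2  (order 2).
h: a_k = 4, -40, -48, 80, 40, -144/5, -168/5, 1248/35, -1368/35, 2368/35, …
ICs: h(0) = 4, h′(0) = -40.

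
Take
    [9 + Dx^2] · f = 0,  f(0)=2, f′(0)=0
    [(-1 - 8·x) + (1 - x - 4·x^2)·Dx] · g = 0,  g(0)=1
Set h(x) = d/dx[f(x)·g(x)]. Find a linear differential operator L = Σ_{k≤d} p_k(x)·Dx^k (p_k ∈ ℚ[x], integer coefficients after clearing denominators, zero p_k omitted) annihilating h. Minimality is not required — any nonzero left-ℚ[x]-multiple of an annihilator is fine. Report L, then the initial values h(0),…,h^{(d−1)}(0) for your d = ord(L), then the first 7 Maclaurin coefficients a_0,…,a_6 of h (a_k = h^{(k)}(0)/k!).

f: a_k = 2, 0, -9, 0, 27/4, 0, -81/40, …
g: a_k = 1, 1, 5, 9, 29, 65, 181, …
L₀ := L_f ⊗_s L_g (sym. prod.), ord ≤ 2.
Differentiate: ansatz ord ≤ ord L₀ ⇒ L.
L = (-33 - 162·x - 567·x^2 + 648·x^3 + 1296·x^4) + (6 + 66·x + 216·x^2 + 576·x^3)·Dx + (1 - 10·x - 31·x^2 + 72·x^3 + 144·x^4)·Dx^2  (order 2).
h: a_k = 2, 2, 27, 79, 1115/4, 15927/20, 99603/40, …
ICs: h(0) = 2, h′(0) = 2.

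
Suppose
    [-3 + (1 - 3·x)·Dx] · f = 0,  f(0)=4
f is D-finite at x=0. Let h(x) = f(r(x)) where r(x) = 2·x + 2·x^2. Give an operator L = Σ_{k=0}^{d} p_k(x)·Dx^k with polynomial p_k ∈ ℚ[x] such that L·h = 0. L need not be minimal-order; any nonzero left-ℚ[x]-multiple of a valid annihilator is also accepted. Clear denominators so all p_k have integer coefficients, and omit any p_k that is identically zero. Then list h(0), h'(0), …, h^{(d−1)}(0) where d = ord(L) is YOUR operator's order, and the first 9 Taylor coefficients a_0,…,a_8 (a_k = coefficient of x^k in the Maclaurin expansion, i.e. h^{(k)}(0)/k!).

L = (6 + 12·x) + (-1 + 6·x + 6·x^2)·Dx  (order 1).
h: a_k = 4, 24, 168, 1152, 7920, 54432, 374112, 2571264, 17672256, …
ICs: h(0) = 4.

f: a_k = 4, 12, 36, 108, 324, 972, 2916, 8748, 26244, …
L₀ from L_f via x↦r, Dx↦r'^{-1}Dx.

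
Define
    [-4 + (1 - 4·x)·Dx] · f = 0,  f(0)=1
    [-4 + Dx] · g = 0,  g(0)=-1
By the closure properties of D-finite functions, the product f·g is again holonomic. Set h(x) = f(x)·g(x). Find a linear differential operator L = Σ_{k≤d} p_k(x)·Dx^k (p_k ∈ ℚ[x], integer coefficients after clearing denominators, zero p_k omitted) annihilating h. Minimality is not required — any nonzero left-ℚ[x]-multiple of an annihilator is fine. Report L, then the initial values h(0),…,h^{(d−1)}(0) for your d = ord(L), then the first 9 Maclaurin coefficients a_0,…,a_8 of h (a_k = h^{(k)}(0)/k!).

L = (8 - 16·x) + (-1 + 4·x)·Dx  (order 1).
h: a_k = -1, -8, -40, -512/3, -2080/3, -41728/15, -500992/45, -2805760/63, -56115712/315, …
ICs: h(0) = -1.

f: a_k = 1, 4, 16, 64, 256, 1024, 4096, 16384, 65536, …
g: a_k = -1, -4, -8, -32/3, -32/3, -128/15, -256/45, -1024/315, -512/315, …
L₀ := L_f ⊗_s L_g (sym. prod.), ord ≤ 1.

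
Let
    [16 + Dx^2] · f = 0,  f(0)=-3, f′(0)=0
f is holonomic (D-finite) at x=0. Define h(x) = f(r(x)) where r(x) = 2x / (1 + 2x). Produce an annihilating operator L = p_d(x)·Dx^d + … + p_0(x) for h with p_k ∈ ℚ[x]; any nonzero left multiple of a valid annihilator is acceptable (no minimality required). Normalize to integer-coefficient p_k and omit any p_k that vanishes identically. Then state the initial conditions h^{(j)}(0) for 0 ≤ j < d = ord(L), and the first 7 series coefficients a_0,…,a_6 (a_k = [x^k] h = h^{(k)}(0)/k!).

f: a_k = -3, 0, 24, 0, -32, 0, 256/15, …
f∘r: x↦r, Dx↦Dx/r' in L_f ⇒ L₀.
L = 64 + (4 + 24·x + 48·x^2 + 32·x^3)·Dx + (1 + 8·x + 24·x^2 + 32·x^3 + 16·x^4)·Dx^2  (order 2).
h: a_k = -3, 0, 96, -384, 640, 1024, -175616/15, …
ICs: h(0) = -3, h′(0) = 0.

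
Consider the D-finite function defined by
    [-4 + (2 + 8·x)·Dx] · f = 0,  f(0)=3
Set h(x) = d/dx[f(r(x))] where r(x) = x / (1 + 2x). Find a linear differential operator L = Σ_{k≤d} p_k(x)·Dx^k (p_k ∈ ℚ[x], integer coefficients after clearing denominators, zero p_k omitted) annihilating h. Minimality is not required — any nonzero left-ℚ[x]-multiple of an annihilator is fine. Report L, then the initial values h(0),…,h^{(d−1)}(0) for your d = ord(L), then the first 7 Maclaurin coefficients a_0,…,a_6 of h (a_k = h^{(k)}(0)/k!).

L = (-6 - 24·x) + (-1 - 8·x - 12·x^2)·Dx  (order 1).
h: a_k = 6, -36, 180, -888, 4500, -23544, 126504, …
ICs: h(0) = 6.

f: a_k = 3, 6, -6, 12, -30, 84, -252, …
L₀ from L_f via x↦r, Dx↦r'^{-1}Dx.
Derive L from L₀ (diff closure).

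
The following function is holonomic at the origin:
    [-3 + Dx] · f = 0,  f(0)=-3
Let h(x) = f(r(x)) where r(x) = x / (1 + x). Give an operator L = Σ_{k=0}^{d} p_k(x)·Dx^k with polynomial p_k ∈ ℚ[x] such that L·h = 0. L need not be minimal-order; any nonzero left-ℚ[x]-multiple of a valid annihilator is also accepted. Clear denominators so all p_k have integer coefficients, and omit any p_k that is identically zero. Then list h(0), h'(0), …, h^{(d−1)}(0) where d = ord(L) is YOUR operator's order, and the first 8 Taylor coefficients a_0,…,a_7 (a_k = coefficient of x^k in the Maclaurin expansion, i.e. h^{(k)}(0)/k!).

L = -3 + (1 + 2·x + x^2)·Dx  (order 1).
h: a_k = -3, -9, -9/2, 9/2, -9/8, -63/40, 207/80, -1233/560, …
ICs: h(0) = -3.

f: a_k = -3, -9, -27/2, -27/2, -81/8, -243/40, -243/80, -729/560, …
Change of var in L_f (x↦r) gives L₀.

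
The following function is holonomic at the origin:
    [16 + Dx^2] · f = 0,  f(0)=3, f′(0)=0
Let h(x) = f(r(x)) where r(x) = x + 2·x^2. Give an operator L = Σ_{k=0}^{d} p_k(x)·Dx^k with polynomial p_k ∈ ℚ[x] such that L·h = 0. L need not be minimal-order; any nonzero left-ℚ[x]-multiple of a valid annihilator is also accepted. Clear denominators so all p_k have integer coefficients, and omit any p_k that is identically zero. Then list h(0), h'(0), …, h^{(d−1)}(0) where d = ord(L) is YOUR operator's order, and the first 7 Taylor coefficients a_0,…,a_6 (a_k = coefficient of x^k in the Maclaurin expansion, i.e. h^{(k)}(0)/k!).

f: a_k = 3, 0, -24, 0, 32, 0, -256/15, …
Change of var in L_f (x↦r) gives L₀.
L = (16 + 192·x + 768·x^2 + 1024·x^3) - 4·Dx + (1 + 4·x)·Dx^2  (order 2).
h: a_k = 3, 0, -24, -96, -64, 256, 11264/15, …
ICs: h(0) = 3, h′(0) = 0.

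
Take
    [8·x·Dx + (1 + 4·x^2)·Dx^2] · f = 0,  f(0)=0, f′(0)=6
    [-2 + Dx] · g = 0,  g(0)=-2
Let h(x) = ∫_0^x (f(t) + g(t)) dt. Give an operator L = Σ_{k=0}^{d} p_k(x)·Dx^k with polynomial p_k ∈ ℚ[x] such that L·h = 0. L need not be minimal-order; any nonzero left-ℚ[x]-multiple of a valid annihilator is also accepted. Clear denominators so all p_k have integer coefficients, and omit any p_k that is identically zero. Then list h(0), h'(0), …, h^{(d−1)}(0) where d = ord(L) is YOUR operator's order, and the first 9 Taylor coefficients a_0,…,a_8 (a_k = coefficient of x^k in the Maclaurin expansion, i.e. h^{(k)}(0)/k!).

L = (8 - 32·x - 32·x^2)·Dx^2 + (-6 + 12·x + 8·x^2 - 16·x^3)·Dx^3 + (1 + 2·x + 4·x^2 + 8·x^3)·Dx^4  (order 4).
h: a_k = 0, -2, 1, -4/3, -8/3, -4/15, 28/9, -8/315, -2162/315, …
ICs: h(0) = 0, h′(0) = -2, h′′(0) = 2, h′′′(0) = -8.

f: a_k = 0, 6, 0, -8, 0, 96/5, 0, -384/7, 0, …
g: a_k = -2, -4, -4, -8/3, -4/3, -8/15, -8/45, -16/315, -4/315, …
Sum ⇒ L₀ = lclm(L_f,L_g) in ℚ(x)⟨Dx⟩.
h=∫h₀ ⇒ L = L₀·Dx.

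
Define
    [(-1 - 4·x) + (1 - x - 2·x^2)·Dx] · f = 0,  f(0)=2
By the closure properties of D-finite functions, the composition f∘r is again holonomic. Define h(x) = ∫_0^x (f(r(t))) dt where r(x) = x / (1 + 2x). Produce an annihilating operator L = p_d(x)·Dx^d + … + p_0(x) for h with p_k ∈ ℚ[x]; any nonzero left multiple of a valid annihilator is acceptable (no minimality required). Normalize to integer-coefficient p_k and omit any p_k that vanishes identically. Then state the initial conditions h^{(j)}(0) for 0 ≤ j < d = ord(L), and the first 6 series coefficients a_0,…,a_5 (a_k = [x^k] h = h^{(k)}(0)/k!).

L = (-1 - 6·x)·Dx + (1 + 5·x + 6·x^2)·Dx^2  (order 2).
h: a_k = 0, 2, 1, 2/3, -3/2, 18/5, …
ICs: h(0) = 0, h′(0) = 2.

f: a_k = 2, 2, 6, 10, 22, 42, …
L₀ from L_f via x↦r, Dx↦r'^{-1}Dx.
Integrate: L := L₀·Dx.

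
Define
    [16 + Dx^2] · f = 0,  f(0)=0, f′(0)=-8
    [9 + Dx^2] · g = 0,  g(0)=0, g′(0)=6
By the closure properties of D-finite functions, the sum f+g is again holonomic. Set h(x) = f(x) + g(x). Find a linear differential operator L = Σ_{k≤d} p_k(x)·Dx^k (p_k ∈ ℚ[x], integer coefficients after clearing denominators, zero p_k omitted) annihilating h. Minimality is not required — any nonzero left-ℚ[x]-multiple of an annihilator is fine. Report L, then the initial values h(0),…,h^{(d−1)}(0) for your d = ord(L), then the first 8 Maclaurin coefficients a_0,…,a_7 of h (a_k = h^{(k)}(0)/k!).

f: a_k = 0, -8, 0, 64/3, 0, -256/15, 0, 2048/315, …
g: a_k = 0, 6, 0, -9, 0, 81/20, 0, -243/280, …
h₀=f+g: left-lcm gives L₀, ord ≤ 4.
L = 144 + 25·Dx^2 + Dx^4  (order 4).
h: a_k = 0, -2, 0, 37/3, 0, -781/60, 0, 14197/2520, …
ICs: h(0) = 0, h′(0) = -2, h′′(0) = 0, h′′′(0) = 74.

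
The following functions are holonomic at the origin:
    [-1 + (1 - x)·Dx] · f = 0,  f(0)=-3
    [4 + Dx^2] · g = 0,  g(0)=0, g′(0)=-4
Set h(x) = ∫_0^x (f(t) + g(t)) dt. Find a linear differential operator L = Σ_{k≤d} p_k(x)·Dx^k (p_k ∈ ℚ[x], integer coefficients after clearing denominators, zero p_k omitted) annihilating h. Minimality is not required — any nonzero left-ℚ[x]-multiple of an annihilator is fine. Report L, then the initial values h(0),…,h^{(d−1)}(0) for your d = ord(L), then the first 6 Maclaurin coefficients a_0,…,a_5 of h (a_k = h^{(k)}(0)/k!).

f: a_k = -3, -3, -3, -3, -3, -3, …
g: a_k = 0, -4, 0, 8/3, 0, -8/15, …
Weyl lclm of L_f,L_g ⇒ L₀ (ord ≤ 3).
Integrate: L := L₀·Dx.
L = (20 - 16·x + 8·x^2)·Dx + (-12 + 28·x - 24·x^2 + 8·x^3)·Dx^2 + (5 - 4·x + 2·x^2)·Dx^3 + (-3 + 7·x - 6·x^2 + 2·x^3)·Dx^4  (order 4).
h: a_k = 0, -3, -7/2, -1, -1/12, -3/5, …
ICs: h(0) = 0, h′(0) = -3, h′′(0) = -7, h′′′(0) = -6.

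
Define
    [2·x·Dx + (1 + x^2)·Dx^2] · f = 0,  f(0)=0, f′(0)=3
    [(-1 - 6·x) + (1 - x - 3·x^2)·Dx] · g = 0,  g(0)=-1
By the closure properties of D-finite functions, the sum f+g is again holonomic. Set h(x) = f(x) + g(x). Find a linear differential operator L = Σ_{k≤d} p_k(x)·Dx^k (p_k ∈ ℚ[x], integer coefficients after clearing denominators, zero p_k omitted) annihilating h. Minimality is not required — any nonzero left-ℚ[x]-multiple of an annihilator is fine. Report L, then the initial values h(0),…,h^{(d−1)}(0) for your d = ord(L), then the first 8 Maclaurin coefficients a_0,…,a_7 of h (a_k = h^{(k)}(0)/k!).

f: a_k = 0, 3, 0, -1, 0, 3/5, 0, -3/7, …
g: a_k = -1, -1, -4, -7, -19, -40, -97, -217, …
L₀ := lclm(L_f,L_g); ord L₀ ≤ 2+1.
L = (8 - 32·x - 300·x^2 - 504·x^3 - 1134·x^4 - 162·x^6)·Dx + (-22 - 148·x - 184·x^2 - 576·x^3 - 441·x^4 - 918·x^5 - 27·x^6 - 162·x^7)·Dx^2 + (4 + 6·x + 18·x^2 - 60·x^3 - 85·x^4 - 75·x^5 - 126·x^6 - 9·x^7 - 27·x^8)·Dx^3  (order 3).
h: a_k = -1, 2, -4, -8, -19, -197/5, -97, -1522/7, …
ICs: h(0) = -1, h′(0) = 2, h′′(0) = -8.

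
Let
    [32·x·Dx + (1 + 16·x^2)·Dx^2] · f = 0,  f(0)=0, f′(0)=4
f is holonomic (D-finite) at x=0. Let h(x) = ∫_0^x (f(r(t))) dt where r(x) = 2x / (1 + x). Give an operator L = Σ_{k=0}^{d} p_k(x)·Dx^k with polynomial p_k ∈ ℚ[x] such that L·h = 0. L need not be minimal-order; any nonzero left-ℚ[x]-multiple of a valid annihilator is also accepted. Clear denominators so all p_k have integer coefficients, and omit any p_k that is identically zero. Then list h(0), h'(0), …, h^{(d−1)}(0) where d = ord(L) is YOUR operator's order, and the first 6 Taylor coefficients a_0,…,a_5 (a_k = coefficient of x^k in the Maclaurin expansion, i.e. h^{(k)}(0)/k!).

L = (2 + 130·x)·Dx^2 + (1 + 2·x + 65·x^2)·Dx^3  (order 3).
h: a_k = 0, 0, 4, -8/3, -122/3, 504/5, …
ICs: h(0) = 0, h′(0) = 0, h′′(0) = 8.

f: a_k = 0, 4, 0, -64/3, 0, 1024/5, …
Substitute x→r, Dx→(1/r')Dx; clear ⇒ L₀.
h=∫h₀ ⇒ L = L₀·Dx.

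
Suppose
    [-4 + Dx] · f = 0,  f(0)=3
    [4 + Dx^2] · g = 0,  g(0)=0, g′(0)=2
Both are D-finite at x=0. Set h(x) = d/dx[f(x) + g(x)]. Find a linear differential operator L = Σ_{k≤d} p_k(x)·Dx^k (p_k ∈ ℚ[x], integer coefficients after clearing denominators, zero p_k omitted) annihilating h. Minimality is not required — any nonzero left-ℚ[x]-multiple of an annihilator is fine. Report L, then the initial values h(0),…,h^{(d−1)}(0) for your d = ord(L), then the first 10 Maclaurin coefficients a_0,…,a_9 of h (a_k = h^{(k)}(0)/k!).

L = 16 - 4·Dx + 4·Dx^2 - Dx^3  (order 3).
h: a_k = 14, 48, 92, 128, 388/3, 512/5, 3064/45, 4096/105, 6148/315, 8192/945, …
ICs: h(0) = 14, h′(0) = 48, h′′(0) = 184.

f: a_k = 3, 12, 24, 32, 32, 128/5, 256/15, 1024/105, 512/105, 2048/945, …
g: a_k = 0, 2, 0, -4/3, 0, 4/15, 0, -8/315, 0, 4/2835, …
h₀=f+g: left-lcm gives L₀, ord ≤ 3.
Differentiate: ansatz ord ≤ ord L₀ ⇒ L.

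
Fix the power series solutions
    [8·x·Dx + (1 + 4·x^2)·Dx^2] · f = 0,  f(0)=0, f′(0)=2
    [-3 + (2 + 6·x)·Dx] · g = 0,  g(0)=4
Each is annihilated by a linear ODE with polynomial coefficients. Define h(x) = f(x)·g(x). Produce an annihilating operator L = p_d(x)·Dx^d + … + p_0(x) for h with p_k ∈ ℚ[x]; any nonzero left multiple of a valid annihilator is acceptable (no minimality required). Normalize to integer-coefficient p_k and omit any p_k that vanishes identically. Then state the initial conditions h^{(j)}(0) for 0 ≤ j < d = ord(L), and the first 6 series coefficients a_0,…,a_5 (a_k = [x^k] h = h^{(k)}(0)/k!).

f: a_k = 0, 2, 0, -8/3, 0, 32/5, …
g: a_k = 4, 6, -9/2, 27/4, -405/32, 1701/64, …
L₀ := L_f ⊗_s L_g (sym. prod.), ord ≤ 2.
L = (27 - 48·x - 36·x^2) + (-12 - 4·x + 144·x^2 + 144·x^3)·Dx + (4 + 24·x + 52·x^2 + 96·x^3 + 144·x^4)·Dx^2  (order 2).
h: a_k = 0, 8, 12, -59/3, -5/2, 983/80, …
ICs: h(0) = 0, h′(0) = 8.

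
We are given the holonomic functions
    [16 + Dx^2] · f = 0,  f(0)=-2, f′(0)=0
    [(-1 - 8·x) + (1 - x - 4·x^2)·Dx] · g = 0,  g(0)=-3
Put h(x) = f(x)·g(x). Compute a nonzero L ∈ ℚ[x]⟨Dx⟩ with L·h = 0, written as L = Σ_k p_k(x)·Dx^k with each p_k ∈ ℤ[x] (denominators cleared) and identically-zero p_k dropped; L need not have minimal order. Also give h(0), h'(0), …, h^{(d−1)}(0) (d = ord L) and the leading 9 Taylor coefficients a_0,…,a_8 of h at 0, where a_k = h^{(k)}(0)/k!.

L = (-8 + 16·x + 64·x^2) + (2 + 16·x)·Dx + (-1 + x + 4·x^2)·Dx^2  (order 2).
h: a_k = 6, 6, -18, 6, -2, 22, -302/15, 1018/15, -102/35, …
ICs: h(0) = 6, h′(0) = 6.

f: a_k = -2, 0, 16, 0, -64/3, 0, 512/45, 0, -1024/315, …
g: a_k = -3, -3, -15, -27, -87, -195, -543, -1323, -3495, …
h₀=f·g: eliminate ⇒ L₀, order ≤ 2·1.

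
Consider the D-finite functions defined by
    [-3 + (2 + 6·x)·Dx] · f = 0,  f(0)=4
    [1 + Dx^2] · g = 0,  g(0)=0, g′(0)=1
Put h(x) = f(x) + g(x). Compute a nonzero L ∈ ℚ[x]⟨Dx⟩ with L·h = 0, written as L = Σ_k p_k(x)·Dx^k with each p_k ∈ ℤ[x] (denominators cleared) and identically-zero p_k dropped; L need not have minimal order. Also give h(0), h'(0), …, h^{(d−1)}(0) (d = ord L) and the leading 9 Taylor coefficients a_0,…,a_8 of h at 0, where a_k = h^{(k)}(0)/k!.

L = (-93 - 72·x - 108·x^2) + (-10 + 18·x + 216·x^2 + 216·x^3)·Dx + (-93 - 72·x - 108·x^2)·Dx^2 + (-10 + 18·x + 216·x^2 + 216·x^3)·Dx^3  (order 3).
h: a_k = 4, 7, -9/2, 79/12, -405/32, 25523/960, -15309/256, 22733833/161280, -2814669/8192, …
ICs: h(0) = 4, h′(0) = 7, h′′(0) = -9.

f: a_k = 4, 6, -9/2, 27/4, -405/32, 1701/64, -15309/256, 72171/512, -2814669/8192, …
g: a_k = 0, 1, 0, -1/6, 0, 1/120, 0, -1/5040, 0, …
Weyl lclm of L_f,L_g ⇒ L₀ (ord ≤ 3).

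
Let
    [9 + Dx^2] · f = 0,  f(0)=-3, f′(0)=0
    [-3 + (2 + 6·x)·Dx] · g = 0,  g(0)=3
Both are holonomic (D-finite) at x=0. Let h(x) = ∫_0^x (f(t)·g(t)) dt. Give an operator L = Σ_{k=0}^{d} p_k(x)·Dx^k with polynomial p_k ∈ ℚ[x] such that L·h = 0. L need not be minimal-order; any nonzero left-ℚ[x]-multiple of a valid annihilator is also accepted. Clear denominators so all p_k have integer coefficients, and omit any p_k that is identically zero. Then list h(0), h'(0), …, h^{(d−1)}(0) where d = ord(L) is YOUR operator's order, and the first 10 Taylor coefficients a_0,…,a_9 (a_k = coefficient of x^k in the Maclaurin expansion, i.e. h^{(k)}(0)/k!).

L = (63 + 216·x + 324·x^2)·Dx + (-12 - 36·x)·Dx^2 + (4 + 24·x + 36·x^2)·Dx^3  (order 3).
h: a_k = 0, -9, -27/4, 135/8, 729/64, -1215/128, -3159/512, 254421/35840, -876987/81920, 32110263/1146880, …
ICs: h(0) = 0, h′(0) = -9, h′′(0) = -27/2.

f: a_k = -3, 0, 27/2, 0, -81/8, 0, 243/80, 0, -2187/4480, 0, …
g: a_k = 3, 9/2, -27/8, 81/16, -1215/128, 5103/256, -45927/1024, 216513/2048, -8444007/32768, 42220035/65536, …
f·g: L₀ = L_f ⊗_s L_g, ord ≤ 2·1.
Integrate: L := L₀·Dx.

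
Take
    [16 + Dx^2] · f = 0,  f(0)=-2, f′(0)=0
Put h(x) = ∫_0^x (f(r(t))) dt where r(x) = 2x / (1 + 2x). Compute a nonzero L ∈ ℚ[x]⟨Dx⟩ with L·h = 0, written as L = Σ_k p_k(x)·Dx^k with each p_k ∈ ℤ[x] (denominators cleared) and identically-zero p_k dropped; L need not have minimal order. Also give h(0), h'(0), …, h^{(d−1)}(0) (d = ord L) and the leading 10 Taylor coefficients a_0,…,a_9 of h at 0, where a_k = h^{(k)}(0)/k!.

f: a_k = -2, 0, 16, 0, -64/3, 0, 512/45, 0, -1024/315, 0, …
f∘r: x↦r, Dx↦Dx/r' in L_f ⇒ L₀.
h=∫h₀ ⇒ L = L₀·Dx.
L = 64·Dx + (4 + 24·x + 48·x^2 + 32·x^3)·Dx^2 + (1 + 8·x + 24·x^2 + 32·x^3 + 16·x^4)·Dx^3  (order 3).
h: a_k = 0, -2, 0, 64/3, -64, 256/3, 1024/9, -50176/45, 20992/5, -6434816/567, …
ICs: h(0) = 0, h′(0) = -2, h′′(0) = 0.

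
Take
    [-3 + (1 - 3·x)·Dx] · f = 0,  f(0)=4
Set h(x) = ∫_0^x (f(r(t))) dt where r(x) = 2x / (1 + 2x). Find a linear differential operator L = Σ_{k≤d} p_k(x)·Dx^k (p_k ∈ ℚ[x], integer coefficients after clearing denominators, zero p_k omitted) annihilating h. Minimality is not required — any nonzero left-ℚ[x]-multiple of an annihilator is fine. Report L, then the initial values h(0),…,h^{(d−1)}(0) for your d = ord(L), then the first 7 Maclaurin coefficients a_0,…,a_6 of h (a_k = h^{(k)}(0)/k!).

L = 6·Dx + (-1 + 2·x + 8·x^2)·Dx^2  (order 2).
h: a_k = 0, 4, 12, 32, 96, 1536/5, 1024, …
ICs: h(0) = 0, h′(0) = 4.

f: a_k = 4, 12, 36, 108, 324, 972, 2916, …
h₀=f(r): pull back L_f along r ⇒ L₀.
∫: right-multiply L₀ by Dx.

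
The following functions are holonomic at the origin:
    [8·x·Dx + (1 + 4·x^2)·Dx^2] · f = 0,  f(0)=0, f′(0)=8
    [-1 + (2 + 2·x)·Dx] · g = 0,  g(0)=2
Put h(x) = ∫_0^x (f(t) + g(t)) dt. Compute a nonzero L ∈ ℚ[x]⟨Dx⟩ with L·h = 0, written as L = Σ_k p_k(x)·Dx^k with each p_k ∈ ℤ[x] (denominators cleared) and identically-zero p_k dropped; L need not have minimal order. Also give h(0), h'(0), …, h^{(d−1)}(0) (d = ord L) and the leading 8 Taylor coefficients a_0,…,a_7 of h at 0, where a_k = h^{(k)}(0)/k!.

f: a_k = 0, 8, 0, -32/3, 0, 128/5, 0, -512/7, …
g: a_k = 2, 1, -1/4, 1/8, -5/64, 7/128, -21/512, 33/1024, …
Weyl lclm of L_f,L_g ⇒ L₀ (ord ≤ 3).
h=∫h₀ ⇒ L = L₀·Dx.
L = (-16 - 40·x + 192·x^2 + 96·x^3)·Dx^2 + (-35 - 64·x + 328·x^2 + 768·x^3 + 336·x^4)·Dx^3 + (-2 + 30·x + 48·x^2 + 144·x^3 + 224·x^4 + 96·x^5)·Dx^4  (order 4).
h: a_k = 0, 2, 9/2, -1/12, -253/96, -1/64, 5473/1280, -3/512, …
ICs: h(0) = 0, h′(0) = 2, h′′(0) = 9, h′′′(0) = -1/2.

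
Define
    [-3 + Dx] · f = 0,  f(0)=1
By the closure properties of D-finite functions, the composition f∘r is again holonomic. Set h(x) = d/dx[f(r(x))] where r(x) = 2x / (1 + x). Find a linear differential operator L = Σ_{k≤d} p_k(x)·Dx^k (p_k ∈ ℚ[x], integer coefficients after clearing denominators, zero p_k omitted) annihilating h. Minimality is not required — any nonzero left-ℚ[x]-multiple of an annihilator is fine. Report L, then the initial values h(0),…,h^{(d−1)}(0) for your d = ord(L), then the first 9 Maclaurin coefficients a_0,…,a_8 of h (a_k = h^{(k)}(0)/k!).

L = (4 - 2·x) + (-1 - 2·x - x^2)·Dx  (order 1).
h: a_k = 6, 24, 18, -24, -6, 144/5, -114/5, -96/35, 918/35, …
ICs: h(0) = 6.

f: a_k = 1, 3, 9/2, 9/2, 27/8, 81/40, 81/80, 243/560, 729/4480, …
L₀ from L_f via x↦r, Dx↦r'^{-1}Dx.
Derive L from L₀ (diff closure).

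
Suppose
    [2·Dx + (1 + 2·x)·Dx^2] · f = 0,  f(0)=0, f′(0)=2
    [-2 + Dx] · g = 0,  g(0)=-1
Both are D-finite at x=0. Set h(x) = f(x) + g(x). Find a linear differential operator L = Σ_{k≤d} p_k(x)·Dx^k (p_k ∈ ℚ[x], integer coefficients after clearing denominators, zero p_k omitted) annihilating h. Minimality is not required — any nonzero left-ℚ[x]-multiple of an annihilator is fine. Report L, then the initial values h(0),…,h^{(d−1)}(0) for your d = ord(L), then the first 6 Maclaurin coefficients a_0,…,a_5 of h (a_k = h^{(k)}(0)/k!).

f: a_k = 0, 2, -2, 8/3, -4, 32/5, …
g: a_k = -1, -2, -2, -4/3, -2/3, -4/15, …
h₀=f+g: left-lcm gives L₀, ord ≤ 3.
L = (-6 - 4·x)·Dx + (1 - 4·x - 4·x^2)·Dx^2 + (1 + 3·x + 2·x^2)·Dx^3  (order 3).
h: a_k = -1, 0, -4, 4/3, -14/3, 92/15, …
ICs: h(0) = -1, h′(0) = 0, h′′(0) = -8.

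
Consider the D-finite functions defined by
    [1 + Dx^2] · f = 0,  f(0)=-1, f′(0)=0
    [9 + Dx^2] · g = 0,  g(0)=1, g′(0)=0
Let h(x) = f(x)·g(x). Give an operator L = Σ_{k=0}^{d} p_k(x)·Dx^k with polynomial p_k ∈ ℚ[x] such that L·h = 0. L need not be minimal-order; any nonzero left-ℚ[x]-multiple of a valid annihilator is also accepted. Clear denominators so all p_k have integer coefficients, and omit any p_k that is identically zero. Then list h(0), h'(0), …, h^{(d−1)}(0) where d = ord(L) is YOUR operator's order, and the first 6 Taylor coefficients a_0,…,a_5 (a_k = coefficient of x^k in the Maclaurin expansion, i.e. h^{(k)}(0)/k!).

L = 64 + 20·Dx^2 + Dx^4  (order 4).
h: a_k = -1, 0, 5, 0, -17/3, 0, …
ICs: h(0) = -1, h′(0) = 0, h′′(0) = 10, h′′′(0) = 0.

f: a_k = -1, 0, 1/2, 0, -1/24, 0, …
g: a_k = 1, 0, -9/2, 0, 27/8, 0, …
f·g: L₀ = L_f ⊗_s L_g, ord ≤ 2·2.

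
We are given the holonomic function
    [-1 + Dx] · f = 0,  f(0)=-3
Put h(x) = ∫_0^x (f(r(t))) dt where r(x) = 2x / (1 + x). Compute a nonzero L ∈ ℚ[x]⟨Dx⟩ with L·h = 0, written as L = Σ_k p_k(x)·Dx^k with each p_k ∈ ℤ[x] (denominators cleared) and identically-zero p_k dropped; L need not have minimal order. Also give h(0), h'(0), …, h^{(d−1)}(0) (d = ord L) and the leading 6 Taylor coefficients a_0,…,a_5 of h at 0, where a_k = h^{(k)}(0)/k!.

f: a_k = -3, -3, -3/2, -1/2, -1/8, -1/40, …
Change of var in L_f (x↦r) gives L₀.
Integrate: L := L₀·Dx.
L = -2·Dx + (1 + 2·x + x^2)·Dx^2  (order 2).
h: a_k = 0, -3, -3, 0, 1/2, -2/5, …
ICs: h(0) = 0, h′(0) = -3.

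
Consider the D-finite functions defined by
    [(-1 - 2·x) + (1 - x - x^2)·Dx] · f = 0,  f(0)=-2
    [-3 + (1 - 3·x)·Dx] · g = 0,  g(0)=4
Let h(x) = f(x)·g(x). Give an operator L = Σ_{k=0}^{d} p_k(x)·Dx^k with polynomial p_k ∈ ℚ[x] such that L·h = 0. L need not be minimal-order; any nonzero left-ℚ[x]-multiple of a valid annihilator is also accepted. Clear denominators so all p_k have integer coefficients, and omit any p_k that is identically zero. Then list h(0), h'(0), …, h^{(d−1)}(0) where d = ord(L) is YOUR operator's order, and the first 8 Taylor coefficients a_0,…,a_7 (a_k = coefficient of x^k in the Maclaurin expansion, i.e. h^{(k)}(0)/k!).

L = (-4 + 4·x + 9·x^2) + (1 - 4·x + 2·x^2 + 3·x^3)·Dx  (order 1).
h: a_k = -8, -32, -112, -360, -1120, -3424, -10376, -31296, …
ICs: h(0) = -8.

f: a_k = -2, -2, -4, -6, -10, -16, -26, -42, …
g: a_k = 4, 12, 36, 108, 324, 972, 2916, 8748, …
Sym-product of L_f,L_g gives L₀ (≤ ord 1).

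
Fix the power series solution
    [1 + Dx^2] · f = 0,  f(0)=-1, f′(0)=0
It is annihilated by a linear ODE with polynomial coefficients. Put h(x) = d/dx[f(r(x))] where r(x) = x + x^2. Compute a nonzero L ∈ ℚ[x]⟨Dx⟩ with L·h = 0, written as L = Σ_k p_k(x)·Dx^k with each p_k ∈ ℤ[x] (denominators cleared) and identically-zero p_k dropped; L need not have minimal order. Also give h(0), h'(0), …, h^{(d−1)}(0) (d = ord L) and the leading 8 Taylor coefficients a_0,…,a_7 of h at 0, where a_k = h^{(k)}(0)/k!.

L = (13 + 8·x + 24·x^2 + 32·x^3 + 16·x^4) + (-6 - 12·x)·Dx + (1 + 4·x + 4·x^2)·Dx^2  (order 2).
h: a_k = 0, 1, 3, 11/6, -5/6, -179/120, -133/120, -841/5040, …
ICs: h(0) = 0, h′(0) = 1.

f: a_k = -1, 0, 1/2, 0, -1/24, 0, 1/720, 0, …
f∘r: x↦r, Dx↦Dx/r' in L_f ⇒ L₀.
Differentiate: ansatz ord ≤ ord L₀ ⇒ L.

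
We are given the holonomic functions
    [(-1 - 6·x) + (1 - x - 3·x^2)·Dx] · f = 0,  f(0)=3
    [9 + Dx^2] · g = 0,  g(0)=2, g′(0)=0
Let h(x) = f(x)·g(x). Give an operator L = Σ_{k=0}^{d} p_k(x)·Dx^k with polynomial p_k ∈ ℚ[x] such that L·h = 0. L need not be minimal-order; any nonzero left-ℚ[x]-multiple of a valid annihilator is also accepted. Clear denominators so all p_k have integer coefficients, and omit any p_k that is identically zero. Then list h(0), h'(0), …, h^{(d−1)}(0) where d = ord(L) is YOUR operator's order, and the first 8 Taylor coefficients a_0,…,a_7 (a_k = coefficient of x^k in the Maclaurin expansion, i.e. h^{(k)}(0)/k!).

L = (-3 + 9·x + 27·x^2) + (2 + 12·x)·Dx + (-1 + x + 3·x^2)·Dx^2  (order 2).
h: a_k = 6, 6, -3, 15, 105/4, 285/4, 5757/40, 14307/40, …
ICs: h(0) = 6, h′(0) = 6.

f: a_k = 3, 3, 12, 21, 57, 120, 291, 651, …
g: a_k = 2, 0, -9, 0, 27/4, 0, -81/40, 0, …
h₀=f·g: eliminate ⇒ L₀, order ≤ 1·2.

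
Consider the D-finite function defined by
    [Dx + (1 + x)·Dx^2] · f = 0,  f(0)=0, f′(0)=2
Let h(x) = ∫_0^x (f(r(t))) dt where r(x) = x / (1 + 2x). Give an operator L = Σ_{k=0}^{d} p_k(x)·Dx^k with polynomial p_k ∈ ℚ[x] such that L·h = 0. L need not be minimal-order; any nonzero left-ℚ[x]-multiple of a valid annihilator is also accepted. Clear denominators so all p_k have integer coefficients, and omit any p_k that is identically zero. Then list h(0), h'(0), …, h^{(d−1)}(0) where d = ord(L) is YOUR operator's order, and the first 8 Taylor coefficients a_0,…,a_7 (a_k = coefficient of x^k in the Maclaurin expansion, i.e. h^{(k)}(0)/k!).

f: a_k = 0, 2, -1, 2/3, -1/2, 2/5, -1/3, 2/7, …
Change of var in L_f (x↦r) gives L₀.
Integrate: L := L₀·Dx.
L = (5 + 12·x)·Dx^2 + (1 + 5·x + 6·x^2)·Dx^3  (order 3).
h: a_k = 0, 0, 1, -5/3, 19/6, -13/2, 211/15, -95/3, …
ICs: h(0) = 0, h′(0) = 0, h′′(0) = 2.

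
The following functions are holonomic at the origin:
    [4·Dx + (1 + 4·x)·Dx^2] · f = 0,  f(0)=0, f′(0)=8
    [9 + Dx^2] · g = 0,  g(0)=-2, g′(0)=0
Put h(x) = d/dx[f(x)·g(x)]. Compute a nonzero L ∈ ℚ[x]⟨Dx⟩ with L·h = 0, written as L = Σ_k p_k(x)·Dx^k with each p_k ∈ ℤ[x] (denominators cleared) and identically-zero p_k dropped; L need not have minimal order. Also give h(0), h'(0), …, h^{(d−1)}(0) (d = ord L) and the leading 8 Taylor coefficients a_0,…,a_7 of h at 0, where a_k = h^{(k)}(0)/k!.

f: a_k = 0, 8, -16, 128/3, -128, 2048/5, -4096/3, 32768/7, …
g: a_k = -2, 0, 9, 0, -27/4, 0, 81/40, 0, …
L₀ := L_f ⊗_s L_g (sym. prod.), ord ≤ 4.
h=h₀': d/dx-closure on L₀ ⇒ L.
L = (-153603 - 635688·x - 3184272·x^2 - 4292352·x^3 + 12503808·x^4 + 40310784·x^5 + 26873856·x^6) + (-47736 - 304992·x - 311040·x^2 + 2073600·x^3 + 7464960·x^4 + 5971968·x^5)·Dx + (-19110 - 88272·x - 352800·x^2 + 41472·x^3 + 3773952·x^4 + 8957952·x^5 + 5971968·x^6)·Dx^2 + (-5304 - 33888·x - 34560·x^2 + 230400·x^3 + 829440·x^4 + 663552·x^5)·Dx^3 + (-227 - 1960·x + 112·x^2 + 57600·x^3 + 264960·x^4 + 497664·x^5 + 331776·x^6)·Dx^4  (order 4).
h: a_k = -16, 64, -40, 448, -2446, 10120, -208169/5, 852464/5, …
ICs: h(0) = -16, h′(0) = 64, h′′(0) = -80, h′′′(0) = 2688.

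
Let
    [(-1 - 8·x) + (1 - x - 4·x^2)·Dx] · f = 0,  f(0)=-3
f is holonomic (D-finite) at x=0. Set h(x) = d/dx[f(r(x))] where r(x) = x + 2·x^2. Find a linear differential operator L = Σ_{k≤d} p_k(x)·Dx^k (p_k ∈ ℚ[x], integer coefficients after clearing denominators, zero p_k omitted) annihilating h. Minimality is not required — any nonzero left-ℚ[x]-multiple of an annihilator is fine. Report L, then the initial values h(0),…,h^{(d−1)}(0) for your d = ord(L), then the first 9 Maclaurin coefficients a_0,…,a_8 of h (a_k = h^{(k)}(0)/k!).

L = (14 + 20·x + 120·x^2 + 320·x^3 + 320·x^4) + (-1 - 3·x + 10·x^2 + 40·x^3 + 80·x^4 + 64·x^5)·Dx  (order 1).
h: a_k = -3, -42, -261, -1236, -6075, -28782, -128961, -572712, -2504871, …
ICs: h(0) = -3.

f: a_k = -3, -3, -15, -27, -87, -195, -543, -1323, -3495, …
L₀ from L_f via x↦r, Dx↦r'^{-1}Dx.
h₀' ⇒ L via d/dx closure of L₀.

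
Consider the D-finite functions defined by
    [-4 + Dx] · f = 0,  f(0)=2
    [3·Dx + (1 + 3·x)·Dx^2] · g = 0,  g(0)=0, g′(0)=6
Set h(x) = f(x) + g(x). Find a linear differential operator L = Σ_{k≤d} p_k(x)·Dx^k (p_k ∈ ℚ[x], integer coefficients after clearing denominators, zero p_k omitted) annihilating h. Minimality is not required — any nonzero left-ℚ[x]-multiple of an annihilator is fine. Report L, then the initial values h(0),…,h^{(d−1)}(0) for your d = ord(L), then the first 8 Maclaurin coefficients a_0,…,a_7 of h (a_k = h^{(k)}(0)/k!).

f: a_k = 2, 8, 16, 64/3, 64/3, 256/15, 512/45, 2048/315, …
g: a_k = 0, 6, -9, 18, -81/2, 486/5, -243, 4374/7, …
L₀ := lclm(L_f,L_g); ord L₀ ≤ 1+2.
L = (-120 - 144·x)·Dx + (2 - 96·x - 144·x^2)·Dx^2 + (7 + 33·x + 36·x^2)·Dx^3  (order 3).
h: a_k = 2, 14, 7, 118/3, -115/6, 1714/15, -10423/45, 198878/315, …
ICs: h(0) = 2, h′(0) = 14, h′′(0) = 14.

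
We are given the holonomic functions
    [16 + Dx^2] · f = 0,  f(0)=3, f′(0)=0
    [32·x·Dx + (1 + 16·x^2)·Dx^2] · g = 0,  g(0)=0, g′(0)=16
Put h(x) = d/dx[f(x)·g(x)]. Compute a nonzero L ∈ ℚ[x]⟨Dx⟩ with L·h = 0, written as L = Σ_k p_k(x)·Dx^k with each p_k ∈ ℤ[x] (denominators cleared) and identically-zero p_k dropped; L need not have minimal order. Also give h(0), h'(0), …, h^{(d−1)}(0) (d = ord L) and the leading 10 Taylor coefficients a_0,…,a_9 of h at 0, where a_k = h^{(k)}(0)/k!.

L = (14080 + 602112·x^2 + 15106048·x^4 + 50331648·x^6 + 100663296·x^8 + 268435456·x^10 + 2147483648·x^12) + (8704·x + 581632·x^3 + 9175040·x^5 + 41943040·x^7 + 167772160·x^9 + 536870912·x^11)·Dx + (960 + 43520·x^2 + 1093632·x^4 + 4849664·x^6 + 16777216·x^8 + 67108864·x^10 + 268435456·x^12)·Dx^2 + (544·x + 36352·x^3 + 573440·x^5 + 2621440·x^7 + 10485760·x^9 + 33554432·x^11)·Dx^3 + (5 + 368·x^2 + 9344·x^4 + 106496·x^6 + 655360·x^8 + 3145728·x^10 + 8388608·x^12)·Dx^4  (order 4).
h: a_k = 48, 0, -1920, 0, 25088, 0, -5328896/15, 0, 189620224/35, 0, …
ICs: h(0) = 48, h′(0) = 0, h′′(0) = -3840, h′′′(0) = 0.

f: a_k = 3, 0, -24, 0, 32, 0, -256/15, 0, 512/105, 0, …
g: a_k = 0, 16, 0, -256/3, 0, 4096/5, 0, -65536/7, 0, 1048576/9, …
f·g: L₀ = L_f ⊗_s L_g, ord ≤ 2·2.
h=h₀': d/dx-closure on L₀ ⇒ L.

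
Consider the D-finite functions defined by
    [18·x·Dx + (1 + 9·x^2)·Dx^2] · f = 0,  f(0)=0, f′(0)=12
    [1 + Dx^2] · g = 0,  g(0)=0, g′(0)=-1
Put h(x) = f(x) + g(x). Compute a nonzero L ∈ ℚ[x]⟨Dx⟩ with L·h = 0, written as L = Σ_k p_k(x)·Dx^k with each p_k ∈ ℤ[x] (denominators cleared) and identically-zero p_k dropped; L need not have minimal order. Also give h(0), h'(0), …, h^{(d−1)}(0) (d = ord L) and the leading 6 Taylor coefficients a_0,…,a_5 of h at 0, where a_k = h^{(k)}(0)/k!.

L = (-1926·x + 17820·x^3 + 1458·x^5)·Dx + (-17 + 351·x^2 + 4617·x^4 + 729·x^6)·Dx^2 + (-1926·x + 17820·x^3 + 1458·x^5)·Dx^3 + (-17 + 351·x^2 + 4617·x^4 + 729·x^6)·Dx^4  (order 4).
h: a_k = 0, 11, 0, -215/6, 0, 23327/120, …
ICs: h(0) = 0, h′(0) = 11, h′′(0) = 0, h′′′(0) = -215.

f: a_k = 0, 12, 0, -36, 0, 972/5, …
g: a_k = 0, -1, 0, 1/6, 0, -1/120, …
Weyl lclm of L_f,L_g ⇒ L₀ (ord ≤ 4).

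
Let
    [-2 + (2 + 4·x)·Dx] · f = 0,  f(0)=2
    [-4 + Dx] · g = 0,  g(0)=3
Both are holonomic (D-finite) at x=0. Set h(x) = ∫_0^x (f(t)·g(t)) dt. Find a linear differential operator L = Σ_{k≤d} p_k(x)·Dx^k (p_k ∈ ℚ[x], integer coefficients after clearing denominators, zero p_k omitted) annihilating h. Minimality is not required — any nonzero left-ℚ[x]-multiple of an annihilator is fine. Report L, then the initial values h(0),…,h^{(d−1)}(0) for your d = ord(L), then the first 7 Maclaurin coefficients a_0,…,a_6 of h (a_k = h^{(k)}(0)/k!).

f: a_k = 2, 2, -1, 1, -5/4, 7/4, -21/8, …
g: a_k = 3, 12, 24, 32, 32, 128/5, 256/15, …
Product ⇒ symmetric product L₀, ord ≤ 1.
Integrate: L := L₀·Dx.
L = (-5 - 8·x)·Dx + (1 + 2·x)·Dx^2  (order 2).
h: a_k = 0, 6, 15, 23, 103/4, 449/20, 1949/120, …
ICs: h(0) = 0, h′(0) = 6.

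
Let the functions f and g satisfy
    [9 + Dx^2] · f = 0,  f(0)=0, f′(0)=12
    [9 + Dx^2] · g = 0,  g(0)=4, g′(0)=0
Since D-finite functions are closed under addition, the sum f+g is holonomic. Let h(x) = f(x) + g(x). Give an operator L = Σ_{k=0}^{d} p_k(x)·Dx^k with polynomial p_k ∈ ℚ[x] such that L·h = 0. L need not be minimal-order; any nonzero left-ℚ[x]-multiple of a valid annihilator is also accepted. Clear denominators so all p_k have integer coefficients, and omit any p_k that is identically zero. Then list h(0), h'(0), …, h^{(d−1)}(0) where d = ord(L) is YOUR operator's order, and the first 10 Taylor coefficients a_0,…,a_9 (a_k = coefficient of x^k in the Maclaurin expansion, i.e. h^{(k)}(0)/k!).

L = 9 + Dx^2  (order 2).
h: a_k = 4, 12, -18, -18, 27/2, 81/10, -81/20, -243/140, 729/1120, 243/1120, …
ICs: h(0) = 4, h′(0) = 12.

f: a_k = 0, 12, 0, -18, 0, 81/10, 0, -243/140, 0, 243/1120, …
g: a_k = 4, 0, -18, 0, 27/2, 0, -81/20, 0, 729/1120, 0, …
Weyl lclm of L_f,L_g ⇒ L₀ (ord ≤ 4).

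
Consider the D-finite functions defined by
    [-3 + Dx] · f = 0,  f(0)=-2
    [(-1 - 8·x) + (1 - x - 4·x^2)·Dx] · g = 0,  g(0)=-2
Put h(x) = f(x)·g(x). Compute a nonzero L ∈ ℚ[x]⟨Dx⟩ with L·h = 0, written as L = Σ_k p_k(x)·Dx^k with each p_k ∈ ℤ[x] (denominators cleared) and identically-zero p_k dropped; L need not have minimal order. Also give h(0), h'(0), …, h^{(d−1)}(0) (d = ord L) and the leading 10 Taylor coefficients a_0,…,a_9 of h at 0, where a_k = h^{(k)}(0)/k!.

L = (4 + 5·x - 12·x^2) + (-1 + x + 4·x^2)·Dx  (order 1).
h: a_k = 4, 16, 50, 132, 691/2, 4408/5, 45353/20, 81141/14, 16651081/1120, 10654111/280, …
ICs: h(0) = 4.

f: a_k = -2, -6, -9, -9, -27/4, -81/20, -81/40, -243/280, -729/2240, -243/2240, …
g: a_k = -2, -2, -10, -18, -58, -130, -362, -882, -2330, -5858, …
h₀=f·g: eliminate ⇒ L₀, order ≤ 1·1.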